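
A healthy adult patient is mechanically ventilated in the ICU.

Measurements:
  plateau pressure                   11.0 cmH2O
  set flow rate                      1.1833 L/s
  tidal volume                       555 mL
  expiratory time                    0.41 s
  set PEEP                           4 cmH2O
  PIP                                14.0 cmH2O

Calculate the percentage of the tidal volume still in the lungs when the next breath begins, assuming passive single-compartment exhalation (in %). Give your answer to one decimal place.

13.0

R = (PIP − Pplat)/V̇ = (14.0 − 11.0) / 1.1833 = 3.0/1.1833 = 2.535 cmH2O·s/L.
C = Vt/(Pplat − PEEP) = 555.0 / (11.0 − 4) = 555.0/7.0 = 79.286 mL/cmH2O.
τ = R × C = 2.535 × 0.07929 L/cmH2O = 0.201 s.
Fraction remaining at end-expiration = e^(−Te/τ) = e^(−0.41/0.201) = 0.1301 → 13.01%.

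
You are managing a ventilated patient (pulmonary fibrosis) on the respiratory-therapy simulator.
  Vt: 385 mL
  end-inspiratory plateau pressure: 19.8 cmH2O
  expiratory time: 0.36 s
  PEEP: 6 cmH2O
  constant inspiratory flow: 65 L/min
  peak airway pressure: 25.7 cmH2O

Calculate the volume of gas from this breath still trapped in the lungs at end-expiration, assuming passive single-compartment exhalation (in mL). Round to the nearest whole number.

36

Flow: 65 L/min ÷ 60 = 1.0833 L/s.
R = (PIP − Pplat)/V̇ = (25.7 − 19.8) / 1.0833 = 5.9/1.0833 = 5.446 cmH2O·s/L.
C = Vt/(Pplat − PEEP) = 385.0 / (19.8 − 6) = 385.0/13.8 = 27.899 mL/cmH2O.
τ = R × C = 5.446 × 0.0279 L/cmH2O = 0.1519 s.
Fraction remaining = e^(−Te/τ) = e^(−0.36/0.1519) = 0.09348.
Trapped volume = 385.0 × 0.09348 = 35.99 mL.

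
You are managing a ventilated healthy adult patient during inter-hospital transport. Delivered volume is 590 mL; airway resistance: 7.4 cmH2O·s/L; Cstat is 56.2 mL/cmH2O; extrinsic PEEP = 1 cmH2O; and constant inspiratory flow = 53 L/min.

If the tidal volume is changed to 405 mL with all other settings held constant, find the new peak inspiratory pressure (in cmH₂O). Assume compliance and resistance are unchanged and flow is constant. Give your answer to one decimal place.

Flow: 53 L/min ÷ 60 = 0.8833 L/s.
PIP = Vt/C + R·V̇ + PEEP (constant-flow equation of motion).
Only the elastic term changes: ΔPIP = ΔVt / C = (405 − 590) / 56.2 = -3.292 cmH2O.
Original PIP = 590/56.2 + 7.4×0.8833 + 1 = 18.035 cmH2O; new PIP = 18.035 + (-3.292) = 14.743 cmH2O.

14.7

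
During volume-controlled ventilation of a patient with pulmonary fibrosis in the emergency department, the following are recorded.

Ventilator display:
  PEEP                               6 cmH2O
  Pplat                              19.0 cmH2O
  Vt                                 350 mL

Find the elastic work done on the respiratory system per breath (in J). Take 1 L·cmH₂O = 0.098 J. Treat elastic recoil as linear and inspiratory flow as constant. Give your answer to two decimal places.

0.22

Elastic work ≈ ½ × (Pplat − PEEP) × Vt = 0.5 × (19.0 − 6) × 0.350 L = 0.5 × 13.0 × 0.350 = 2.275 L·cmH2O.
× 0.098 J/(L·cmH2O) → 0.223 J.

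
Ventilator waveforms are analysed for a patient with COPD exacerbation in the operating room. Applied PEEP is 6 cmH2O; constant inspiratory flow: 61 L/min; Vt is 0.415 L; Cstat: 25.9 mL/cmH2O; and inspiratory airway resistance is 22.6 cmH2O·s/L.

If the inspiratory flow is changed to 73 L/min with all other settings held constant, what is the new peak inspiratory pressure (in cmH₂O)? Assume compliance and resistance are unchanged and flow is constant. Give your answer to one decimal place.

49.5

Flow: 61 L/min ÷ 60 = 1.0167 L/s.
New flow: 73 L/min ÷ 60 = 1.2167 L/s.
PIP = Vt/C + R·V̇ + PEEP (constant-flow equation of motion).
Only the resistive term changes: ΔPIP = R × ΔV̇ = 22.6 × (1.2167 − 1.0167) = 22.6 × 0.2 = 4.52 cmH2O.
Original PIP = 415/25.9 + 22.6×1.0167 + 6 = 45.001 cmH2O; new PIP = 45.001 + (4.52) = 49.521 cmH2O.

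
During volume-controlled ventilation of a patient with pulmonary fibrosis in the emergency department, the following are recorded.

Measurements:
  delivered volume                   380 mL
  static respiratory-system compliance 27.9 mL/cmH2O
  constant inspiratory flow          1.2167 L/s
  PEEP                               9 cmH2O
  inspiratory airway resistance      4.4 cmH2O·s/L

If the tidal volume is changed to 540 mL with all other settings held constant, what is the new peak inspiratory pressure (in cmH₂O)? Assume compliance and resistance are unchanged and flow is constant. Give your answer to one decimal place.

PIP = Vt/C + R·V̇ + PEEP (constant-flow equation of motion).
Only the elastic term changes: ΔPIP = ΔVt / C = (540 − 380) / 27.9 = 5.735 cmH2O.
Original PIP = 380/27.9 + 4.4×1.2167 + 9 = 27.974 cmH2O; new PIP = 27.974 + (5.735) = 33.709 cmH2O.

33.7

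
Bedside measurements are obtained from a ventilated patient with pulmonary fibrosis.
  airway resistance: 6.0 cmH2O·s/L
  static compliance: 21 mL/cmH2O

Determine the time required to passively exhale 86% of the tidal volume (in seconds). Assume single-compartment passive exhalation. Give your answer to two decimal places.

τ = R × C = 6.0 × 21 mL/cmH2O = 6.0 × 0.021 L/cmH2O = 0.126 s.
Exhaled fraction f = 1 − e^(−t/τ) → t = −τ·ln(1 − f) = −0.126·ln(0.14) = 0.2477 s.

0.25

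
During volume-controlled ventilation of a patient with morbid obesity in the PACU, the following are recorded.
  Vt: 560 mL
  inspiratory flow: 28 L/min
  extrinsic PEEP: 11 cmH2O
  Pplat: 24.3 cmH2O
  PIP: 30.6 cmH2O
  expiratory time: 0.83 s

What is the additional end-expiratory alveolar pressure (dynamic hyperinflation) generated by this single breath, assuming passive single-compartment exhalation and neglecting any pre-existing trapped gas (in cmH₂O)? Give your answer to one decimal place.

3.1

Flow: 28 L/min ÷ 60 = 0.4667 L/s.
R = (PIP − Pplat)/V̇ = (30.6 − 24.3) / 0.4667 = 6.3/0.4667 = 13.499 cmH2O·s/L.
C = Vt/(Pplat − PEEP) = 560.0 / (24.3 − 11) = 560.0/13.3 = 42.105 mL/cmH2O.
τ = R × C = 13.499 × 0.04211 L/cmH2O = 0.5684 s.
Fraction remaining = e^(−Te/τ) = e^(−0.83/0.5684) = 0.2322; trapped volume = 560.0 × 0.2322 = 130.03 mL.
Additional alveolar pressure from trapping ≈ V_trapped / C = 130.03 / 42.105 = 3.088 cmH2O.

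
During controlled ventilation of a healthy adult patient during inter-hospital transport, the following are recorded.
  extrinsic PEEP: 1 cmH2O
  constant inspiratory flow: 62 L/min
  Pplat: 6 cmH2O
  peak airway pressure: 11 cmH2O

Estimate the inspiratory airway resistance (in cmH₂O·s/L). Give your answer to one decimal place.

Flow: 62 L/min ÷ 60 = 1.0333 L/s.
Raw = (PIP − Pplat) / flow = (11 − 6) / 1.0333 = 5.0 / 1.0333 = 4.839 cmH2O·s/L.

4.8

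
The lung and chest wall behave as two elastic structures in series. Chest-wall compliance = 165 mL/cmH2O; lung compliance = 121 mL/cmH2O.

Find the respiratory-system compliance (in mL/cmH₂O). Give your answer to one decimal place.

Lung and chest wall are elastances in series: 1/Crs = 1/CL + 1/Ccw.
1/Crs = 1/121 + 1/165 = 0.01433.
Crs = 69.784 mL/cmH2O.

69.8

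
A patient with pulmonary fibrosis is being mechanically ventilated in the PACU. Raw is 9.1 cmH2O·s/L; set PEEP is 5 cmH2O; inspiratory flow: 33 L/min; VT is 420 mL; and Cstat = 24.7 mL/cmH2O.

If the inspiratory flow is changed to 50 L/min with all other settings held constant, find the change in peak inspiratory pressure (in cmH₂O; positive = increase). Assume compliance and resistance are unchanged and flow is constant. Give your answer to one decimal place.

2.6

Flow: 33 L/min ÷ 60 = 0.55 L/s.
New flow: 50 L/min ÷ 60 = 0.8333 L/s.
PIP = Vt/C + R·V̇ + PEEP (constant-flow equation of motion).
Only the resistive term changes: ΔPIP = R × ΔV̇ = 9.1 × (0.8333 − 0.55) = 9.1 × 0.2833 = 2.578 cmH2O.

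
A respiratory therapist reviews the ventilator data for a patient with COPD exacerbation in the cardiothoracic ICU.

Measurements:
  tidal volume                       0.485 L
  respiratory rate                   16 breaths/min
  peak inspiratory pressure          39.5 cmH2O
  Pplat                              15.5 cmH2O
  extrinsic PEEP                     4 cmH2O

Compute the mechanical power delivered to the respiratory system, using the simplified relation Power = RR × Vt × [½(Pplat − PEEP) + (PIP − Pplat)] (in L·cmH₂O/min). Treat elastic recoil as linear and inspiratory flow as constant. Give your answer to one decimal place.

Per-breath work = Vt × [½(Pplat−PEEP) + (PIP−Pplat)] = 0.485 × [0.5×11.5 + 24.0] = 0.485 × 29.75 = 14.429 L·cmH2O.
Power = 16 × 14.429 = 230.86 L·cmH2O/min.

230.9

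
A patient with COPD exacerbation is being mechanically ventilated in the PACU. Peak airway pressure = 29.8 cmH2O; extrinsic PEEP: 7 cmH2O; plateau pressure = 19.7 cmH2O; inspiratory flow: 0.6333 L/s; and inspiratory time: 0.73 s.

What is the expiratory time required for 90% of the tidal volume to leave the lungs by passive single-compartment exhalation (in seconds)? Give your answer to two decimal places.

Vt = flow × Ti = 0.6333 L/s × 0.73 s × 1000 mL/L = 462.31 mL.
R = (PIP − Pplat)/V̇ = (29.8 − 19.7) / 0.6333 = 10.1/0.6333 = 15.948 cmH2O·s/L.
C = Vt/(Pplat − PEEP) = 462.31 / (19.7 − 7) = 462.31/12.7 = 36.402 mL/cmH2O.
τ = R × C = 15.948 × 0.0364 L/cmH2O = 0.5805 s.
t = −τ·ln(1 − 0.90) = −0.5805·ln(0.1) = 1.337 s.

1.34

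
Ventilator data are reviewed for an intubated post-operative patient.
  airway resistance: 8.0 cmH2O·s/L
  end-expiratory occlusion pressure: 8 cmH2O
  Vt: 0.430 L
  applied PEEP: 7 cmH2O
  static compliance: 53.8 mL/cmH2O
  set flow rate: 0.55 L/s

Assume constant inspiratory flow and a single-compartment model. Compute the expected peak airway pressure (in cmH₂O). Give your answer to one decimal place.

Total PEEP = 8 cmH2O (set 7 + intrinsic 1); this is the baseline alveolar pressure.
Equation of motion (constant flow): PIP = Vt/C + R·V̇ + PEEP.
PIP = 430/53.8 + 8.0×0.55 + 8 = 7.993 + 4.4 + 8 = 20.393 cmH2O.

20.4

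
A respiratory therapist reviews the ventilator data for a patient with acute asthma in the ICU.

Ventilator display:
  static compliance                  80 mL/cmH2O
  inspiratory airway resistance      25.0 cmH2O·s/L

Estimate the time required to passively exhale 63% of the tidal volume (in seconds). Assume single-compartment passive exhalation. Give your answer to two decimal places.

τ = R × C = 25.0 × 80 mL/cmH2O = 25.0 × 0.080 L/cmH2O = 2.0 s.
Exhaled fraction f = 1 − e^(−t/τ) → t = −τ·ln(1 − f) = −2.0·ln(0.37) = 1.989 s.

1.99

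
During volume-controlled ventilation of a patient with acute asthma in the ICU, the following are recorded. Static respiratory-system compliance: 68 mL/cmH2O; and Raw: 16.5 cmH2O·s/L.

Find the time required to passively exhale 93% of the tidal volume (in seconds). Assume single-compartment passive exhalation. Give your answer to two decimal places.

2.98

τ = R × C = 16.5 × 68 mL/cmH2O = 16.5 × 0.068 L/cmH2O = 1.122 s.
Exhaled fraction f = 1 − e^(−t/τ) → t = −τ·ln(1 − f) = −1.122·ln(0.07) = 2.984 s.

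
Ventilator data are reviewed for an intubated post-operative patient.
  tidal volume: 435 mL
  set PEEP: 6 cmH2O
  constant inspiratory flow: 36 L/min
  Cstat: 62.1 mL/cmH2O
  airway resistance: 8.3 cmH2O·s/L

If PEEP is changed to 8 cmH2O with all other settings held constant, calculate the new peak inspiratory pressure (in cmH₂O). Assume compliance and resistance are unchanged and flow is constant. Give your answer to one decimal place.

20.0

Flow: 36 L/min ÷ 60 = 0.6 L/s.
PIP = Vt/C + R·V̇ + PEEP (constant-flow equation of motion).
Only the baseline term changes: ΔPIP = ΔPEEP = 8 − 6 = 2.0 cmH2O.
Original PIP = 435/62.1 + 8.3×0.6 + 6 = 17.985 cmH2O; new PIP = 17.985 + (2.0) = 19.985 cmH2O.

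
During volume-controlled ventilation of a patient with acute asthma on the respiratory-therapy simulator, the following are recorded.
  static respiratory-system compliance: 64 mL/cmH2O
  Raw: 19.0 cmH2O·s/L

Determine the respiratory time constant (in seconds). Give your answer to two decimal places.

1.22

τ = R × C = 19.0 × 64 mL/cmH2O = 19.0 × 0.064 L/cmH2O = 1.216 s.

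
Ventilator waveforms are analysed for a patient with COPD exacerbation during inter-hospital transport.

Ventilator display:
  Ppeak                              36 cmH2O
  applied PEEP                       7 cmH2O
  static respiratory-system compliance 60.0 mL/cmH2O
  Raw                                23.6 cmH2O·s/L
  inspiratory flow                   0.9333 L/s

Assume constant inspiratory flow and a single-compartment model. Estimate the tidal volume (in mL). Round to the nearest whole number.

Equation of motion (constant flow): PIP = Vt/C + R·V̇ + PEEP.
Vt/C = PIP − R·V̇ − PEEP = 36 − 22.026 − 7 = 6.974 cmH2O.
Vt = C × 6.974 = 60.0 × 6.974 = 418.44 mL.

418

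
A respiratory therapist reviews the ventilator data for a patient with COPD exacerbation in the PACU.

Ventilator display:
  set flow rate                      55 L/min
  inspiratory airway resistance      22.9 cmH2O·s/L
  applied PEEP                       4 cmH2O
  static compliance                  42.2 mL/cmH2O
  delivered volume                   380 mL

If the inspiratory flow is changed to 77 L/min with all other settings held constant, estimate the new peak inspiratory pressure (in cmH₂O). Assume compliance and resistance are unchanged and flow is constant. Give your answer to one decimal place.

42.4

Flow: 55 L/min ÷ 60 = 0.9167 L/s.
New flow: 77 L/min ÷ 60 = 1.2833 L/s.
PIP = Vt/C + R·V̇ + PEEP (constant-flow equation of motion).
Only the resistive term changes: ΔPIP = R × ΔV̇ = 22.9 × (1.2833 − 0.9167) = 22.9 × 0.3666 = 8.395 cmH2O.
Original PIP = 380/42.2 + 22.9×0.9167 + 4 = 33.997 cmH2O; new PIP = 33.997 + (8.395) = 42.392 cmH2O.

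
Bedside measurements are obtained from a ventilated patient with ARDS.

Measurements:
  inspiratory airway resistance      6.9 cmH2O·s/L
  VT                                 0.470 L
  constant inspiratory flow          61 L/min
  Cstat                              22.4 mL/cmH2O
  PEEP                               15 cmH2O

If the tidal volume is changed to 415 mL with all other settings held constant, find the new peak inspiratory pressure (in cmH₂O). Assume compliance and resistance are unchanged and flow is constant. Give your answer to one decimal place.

Flow: 61 L/min ÷ 60 = 1.0167 L/s.
PIP = Vt/C + R·V̇ + PEEP (constant-flow equation of motion).
Only the elastic term changes: ΔPIP = ΔVt / C = (415 − 470) / 22.4 = -2.455 cmH2O.
Original PIP = 470/22.4 + 6.9×1.0167 + 15 = 42.997 cmH2O; new PIP = 42.997 + (-2.455) = 40.542 cmH2O.

40.5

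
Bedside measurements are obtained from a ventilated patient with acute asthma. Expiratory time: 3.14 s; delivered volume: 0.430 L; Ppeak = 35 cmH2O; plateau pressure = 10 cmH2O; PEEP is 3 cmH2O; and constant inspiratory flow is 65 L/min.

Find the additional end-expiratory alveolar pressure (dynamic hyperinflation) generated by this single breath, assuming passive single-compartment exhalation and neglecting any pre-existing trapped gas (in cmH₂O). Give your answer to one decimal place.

0.8

Flow: 65 L/min ÷ 60 = 1.0833 L/s.
R = (PIP − Pplat)/V̇ = (35 − 10) / 1.0833 = 25.0/1.0833 = 23.078 cmH2O·s/L.
C = Vt/(Pplat − PEEP) = 430.0 / (10 − 3) = 430.0/7.0 = 61.429 mL/cmH2O.
τ = R × C = 23.078 × 0.06143 L/cmH2O = 1.418 s.
Fraction remaining = e^(−Te/τ) = e^(−3.14/1.418) = 0.1092; trapped volume = 430.0 × 0.1092 = 46.956 mL.
Additional alveolar pressure from trapping ≈ V_trapped / C = 46.956 / 61.429 = 0.7644 cmH2O.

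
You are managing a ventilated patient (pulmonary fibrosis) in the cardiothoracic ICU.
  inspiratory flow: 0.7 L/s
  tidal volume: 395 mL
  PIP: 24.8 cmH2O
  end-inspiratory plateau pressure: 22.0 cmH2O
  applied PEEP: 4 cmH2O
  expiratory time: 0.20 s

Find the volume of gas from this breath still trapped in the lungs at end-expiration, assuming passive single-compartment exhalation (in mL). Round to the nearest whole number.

40

R = (PIP − Pplat)/V̇ = (24.8 − 22.0) / 0.7 = 2.8/0.7 = 4.0 cmH2O·s/L.
C = Vt/(Pplat − PEEP) = 395.0 / (22.0 − 4) = 395.0/18.0 = 21.944 mL/cmH2O.
τ = R × C = 4.0 × 0.02194 L/cmH2O = 0.08776 s.
Fraction remaining = e^(−Te/τ) = e^(−0.20/0.08776) = 0.1024.
Trapped volume = 395.0 × 0.1024 = 40.448 mL.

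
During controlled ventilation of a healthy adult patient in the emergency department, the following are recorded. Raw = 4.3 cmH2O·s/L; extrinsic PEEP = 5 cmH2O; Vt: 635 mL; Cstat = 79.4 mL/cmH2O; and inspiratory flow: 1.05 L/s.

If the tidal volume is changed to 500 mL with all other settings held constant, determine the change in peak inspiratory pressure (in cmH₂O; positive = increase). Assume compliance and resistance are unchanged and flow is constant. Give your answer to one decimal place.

PIP = Vt/C + R·V̇ + PEEP (constant-flow equation of motion).
Only the elastic term changes: ΔPIP = ΔVt / C = (500 − 635) / 79.4 = -1.7 cmH2O.

-1.7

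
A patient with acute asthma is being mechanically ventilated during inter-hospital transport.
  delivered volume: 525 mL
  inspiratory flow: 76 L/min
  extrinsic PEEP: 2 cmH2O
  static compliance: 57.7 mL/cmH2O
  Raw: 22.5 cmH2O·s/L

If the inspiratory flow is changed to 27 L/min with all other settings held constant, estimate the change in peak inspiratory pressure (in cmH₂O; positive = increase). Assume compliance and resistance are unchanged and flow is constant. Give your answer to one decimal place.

Flow: 76 L/min ÷ 60 = 1.2667 L/s.
New flow: 27 L/min ÷ 60 = 0.45 L/s.
PIP = Vt/C + R·V̇ + PEEP (constant-flow equation of motion).
Only the resistive term changes: ΔPIP = R × ΔV̇ = 22.5 × (0.45 − 1.2667) = 22.5 × -0.8167 = -18.376 cmH2O.

-18.4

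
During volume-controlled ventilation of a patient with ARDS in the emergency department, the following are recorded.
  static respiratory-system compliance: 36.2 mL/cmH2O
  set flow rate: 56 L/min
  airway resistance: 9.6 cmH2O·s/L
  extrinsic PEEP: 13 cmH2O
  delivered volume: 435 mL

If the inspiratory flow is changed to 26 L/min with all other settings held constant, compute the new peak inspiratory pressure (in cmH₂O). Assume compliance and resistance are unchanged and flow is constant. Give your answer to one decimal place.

29.2

Flow: 56 L/min ÷ 60 = 0.9333 L/s.
New flow: 26 L/min ÷ 60 = 0.4333 L/s.
PIP = Vt/C + R·V̇ + PEEP (constant-flow equation of motion).
Only the resistive term changes: ΔPIP = R × ΔV̇ = 9.6 × (0.4333 − 0.9333) = 9.6 × -0.5 = -4.8 cmH2O.
Original PIP = 435/36.2 + 9.6×0.9333 + 13 = 33.976 cmH2O; new PIP = 33.976 + (-4.8) = 29.176 cmH2O.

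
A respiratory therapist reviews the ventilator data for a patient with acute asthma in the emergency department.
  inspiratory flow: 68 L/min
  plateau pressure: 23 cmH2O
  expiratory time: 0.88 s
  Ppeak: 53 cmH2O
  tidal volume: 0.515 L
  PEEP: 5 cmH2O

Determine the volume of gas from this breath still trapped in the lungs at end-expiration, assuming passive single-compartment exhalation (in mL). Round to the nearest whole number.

161

Flow: 68 L/min ÷ 60 = 1.1333 L/s.
R = (PIP − Pplat)/V̇ = (53 − 23) / 1.1333 = 30.0/1.1333 = 26.471 cmH2O·s/L.
C = Vt/(Pplat − PEEP) = 515.0 / (23 − 5) = 515.0/18.0 = 28.611 mL/cmH2O.
τ = R × C = 26.471 × 0.02861 L/cmH2O = 0.7573 s.
Fraction remaining = e^(−Te/τ) = e^(−0.88/0.7573) = 0.3129.
Trapped volume = 515.0 × 0.3129 = 161.14 mL.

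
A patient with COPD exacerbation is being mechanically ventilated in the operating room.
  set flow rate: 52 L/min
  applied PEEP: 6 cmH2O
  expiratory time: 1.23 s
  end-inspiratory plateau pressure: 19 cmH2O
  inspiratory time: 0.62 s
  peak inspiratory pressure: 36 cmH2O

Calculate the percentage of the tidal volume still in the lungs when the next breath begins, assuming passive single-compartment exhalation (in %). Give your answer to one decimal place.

21.9

Flow: 52 L/min ÷ 60 = 0.8667 L/s.
Vt = flow × Ti = 0.8667 L/s × 0.62 s × 1000 mL/L = 537.35 mL.
R = (PIP − Pplat)/V̇ = (36 − 19) / 0.8667 = 17.0/0.8667 = 19.615 cmH2O·s/L.
C = Vt/(Pplat − PEEP) = 537.35 / (19 − 6) = 537.35/13.0 = 41.335 mL/cmH2O.
τ = R × C = 19.615 × 0.04134 L/cmH2O = 0.8109 s.
Fraction remaining at end-expiration = e^(−Te/τ) = e^(−1.23/0.8109) = 0.2194 → 21.94%.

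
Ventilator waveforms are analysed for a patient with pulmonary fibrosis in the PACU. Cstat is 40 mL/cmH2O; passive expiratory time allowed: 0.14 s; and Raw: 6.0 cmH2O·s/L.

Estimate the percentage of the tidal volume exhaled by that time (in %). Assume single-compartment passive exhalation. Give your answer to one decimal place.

44.2

τ = R × C = 6.0 × 40 mL/cmH2O = 6.0 × 0.040 L/cmH2O = 0.24 s.
Passive exhalation: V(t)/V₀ = e^(−t/τ) = e^(−0.14/0.24) = 0.558.
Fraction exhaled = 1 − 0.558 = 0.442 → 44.2%.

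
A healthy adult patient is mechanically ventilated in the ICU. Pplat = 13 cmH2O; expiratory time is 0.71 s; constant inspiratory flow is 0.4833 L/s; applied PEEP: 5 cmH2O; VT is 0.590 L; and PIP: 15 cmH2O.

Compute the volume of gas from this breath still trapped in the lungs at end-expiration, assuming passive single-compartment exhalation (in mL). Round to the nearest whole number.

58

R = (PIP − Pplat)/V̇ = (15 − 13) / 0.4833 = 2.0/0.4833 = 4.138 cmH2O·s/L.
C = Vt/(Pplat − PEEP) = 590.0 / (13 − 5) = 590.0/8.0 = 73.75 mL/cmH2O.
τ = R × C = 4.138 × 0.07375 L/cmH2O = 0.3052 s.
Fraction remaining = e^(−Te/τ) = e^(−0.71/0.3052) = 0.09765.
Trapped volume = 590.0 × 0.09765 = 57.614 mL.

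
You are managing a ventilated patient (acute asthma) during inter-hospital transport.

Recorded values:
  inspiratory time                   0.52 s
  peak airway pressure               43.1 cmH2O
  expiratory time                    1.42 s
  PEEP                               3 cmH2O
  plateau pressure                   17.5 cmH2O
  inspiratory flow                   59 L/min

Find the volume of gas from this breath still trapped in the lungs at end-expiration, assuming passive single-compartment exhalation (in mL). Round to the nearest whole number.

Flow: 59 L/min ÷ 60 = 0.9833 L/s.
Vt = flow × Ti = 0.9833 L/s × 0.52 s × 1000 mL/L = 511.32 mL.
R = (PIP − Pplat)/V̇ = (43.1 − 17.5) / 0.9833 = 25.6/0.9833 = 26.035 cmH2O·s/L.
C = Vt/(Pplat − PEEP) = 511.32 / (17.5 − 3) = 511.32/14.5 = 35.263 mL/cmH2O.
τ = R × C = 26.035 × 0.03526 L/cmH2O = 0.918 s.
Fraction remaining = e^(−Te/τ) = e^(−1.42/0.918) = 0.2129.
Trapped volume = 511.32 × 0.2129 = 108.86 mL.

109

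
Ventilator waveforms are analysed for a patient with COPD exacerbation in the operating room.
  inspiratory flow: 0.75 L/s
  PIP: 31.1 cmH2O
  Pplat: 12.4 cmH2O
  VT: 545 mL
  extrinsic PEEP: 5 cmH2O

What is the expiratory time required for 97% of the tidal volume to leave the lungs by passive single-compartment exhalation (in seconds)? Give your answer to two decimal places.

6.44

R = (PIP − Pplat)/V̇ = (31.1 − 12.4) / 0.75 = 18.7/0.75 = 24.933 cmH2O·s/L.
C = Vt/(Pplat − PEEP) = 545.0 / (12.4 − 5) = 545.0/7.4 = 73.649 mL/cmH2O.
τ = R × C = 24.933 × 0.07365 L/cmH2O = 1.836 s.
t = −τ·ln(1 − 0.97) = −1.836·ln(0.03) = 6.438 s.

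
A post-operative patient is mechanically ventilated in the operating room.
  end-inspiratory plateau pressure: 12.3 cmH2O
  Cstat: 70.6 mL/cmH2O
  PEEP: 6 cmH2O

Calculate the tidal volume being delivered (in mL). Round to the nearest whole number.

Vt = Cstat × (Pplat − PEEP) = 70.6 × (12.3 − 6) = 70.6 × 6.3 = 444.78 mL.

445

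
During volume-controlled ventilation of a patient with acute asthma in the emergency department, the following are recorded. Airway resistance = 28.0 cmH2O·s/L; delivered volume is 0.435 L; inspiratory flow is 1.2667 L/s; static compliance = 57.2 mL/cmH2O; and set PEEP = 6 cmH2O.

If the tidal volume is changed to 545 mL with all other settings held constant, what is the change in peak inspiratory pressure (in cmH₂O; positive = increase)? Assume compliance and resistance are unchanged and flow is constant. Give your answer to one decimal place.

PIP = Vt/C + R·V̇ + PEEP (constant-flow equation of motion).
Only the elastic term changes: ΔPIP = ΔVt / C = (545 − 435) / 57.2 = 1.923 cmH2O.

1.9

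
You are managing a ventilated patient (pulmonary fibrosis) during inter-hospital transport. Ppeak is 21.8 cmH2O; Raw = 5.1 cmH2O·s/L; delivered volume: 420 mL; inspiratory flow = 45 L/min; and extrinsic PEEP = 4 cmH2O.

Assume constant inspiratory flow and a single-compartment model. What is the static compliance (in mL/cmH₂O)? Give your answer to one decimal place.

Flow: 45 L/min ÷ 60 = 0.75 L/s.
Equation of motion (constant flow): PIP = Vt/C + R·V̇ + PEEP.
Vt/C = PIP − R·V̇ − PEEP = 21.8 − 5.1×0.75 − 4 = 21.8 − 3.825 − 4 = 13.975 cmH2O.
C = Vt / 13.975 = 420 / 13.975 = 30.054 mL/cmH2O.

30.1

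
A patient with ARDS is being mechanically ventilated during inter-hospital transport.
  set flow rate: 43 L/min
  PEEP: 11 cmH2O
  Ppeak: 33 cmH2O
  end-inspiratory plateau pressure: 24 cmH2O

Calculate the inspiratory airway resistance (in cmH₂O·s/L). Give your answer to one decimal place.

Flow: 43 L/min ÷ 60 = 0.7167 L/s.
Raw = (PIP − Pplat) / flow = (33 − 24) / 0.7167 = 9.0 / 0.7167 = 12.558 cmH2O·s/L.

12.6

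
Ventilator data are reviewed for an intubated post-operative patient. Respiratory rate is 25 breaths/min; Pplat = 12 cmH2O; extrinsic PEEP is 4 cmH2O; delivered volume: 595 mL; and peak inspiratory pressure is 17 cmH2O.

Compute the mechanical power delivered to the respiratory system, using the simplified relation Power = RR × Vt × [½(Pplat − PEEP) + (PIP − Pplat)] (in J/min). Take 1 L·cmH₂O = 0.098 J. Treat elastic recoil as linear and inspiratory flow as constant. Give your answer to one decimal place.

13.1

Per-breath work = Vt × [½(Pplat−PEEP) + (PIP−Pplat)] = 0.595 × [0.5×8.0 + 5.0] = 0.595 × 9.0 = 5.355 L·cmH2O.
Power = 25 × 5.355 = 133.88 L·cmH2O/min.
× 0.098 J/(L·cmH2O) → 13.12 J/min.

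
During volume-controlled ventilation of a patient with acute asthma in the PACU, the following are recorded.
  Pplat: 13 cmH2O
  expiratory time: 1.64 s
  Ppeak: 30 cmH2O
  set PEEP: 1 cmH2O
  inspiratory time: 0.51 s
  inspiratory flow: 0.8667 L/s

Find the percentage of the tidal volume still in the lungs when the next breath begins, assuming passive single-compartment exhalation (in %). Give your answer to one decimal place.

Vt = flow × Ti = 0.8667 L/s × 0.51 s × 1000 mL/L = 442.02 mL.
R = (PIP − Pplat)/V̇ = (30 − 13) / 0.8667 = 17.0/0.8667 = 19.615 cmH2O·s/L.
C = Vt/(Pplat − PEEP) = 442.02 / (13 − 1) = 442.02/12.0 = 36.835 mL/cmH2O.
τ = R × C = 19.615 × 0.03684 L/cmH2O = 0.7226 s.
Fraction remaining at end-expiration = e^(−Te/τ) = e^(−1.64/0.7226) = 0.1034 → 10.34%.

10.3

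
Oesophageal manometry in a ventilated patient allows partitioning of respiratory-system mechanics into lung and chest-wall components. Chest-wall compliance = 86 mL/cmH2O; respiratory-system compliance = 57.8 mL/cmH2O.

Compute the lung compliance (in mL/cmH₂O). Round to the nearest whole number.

176

1/CL = 1/Crs − 1/Ccw.
1/CL = 1/57.8 − 1/86 = 0.005673.
CL = 176.27 mL/cmH2O.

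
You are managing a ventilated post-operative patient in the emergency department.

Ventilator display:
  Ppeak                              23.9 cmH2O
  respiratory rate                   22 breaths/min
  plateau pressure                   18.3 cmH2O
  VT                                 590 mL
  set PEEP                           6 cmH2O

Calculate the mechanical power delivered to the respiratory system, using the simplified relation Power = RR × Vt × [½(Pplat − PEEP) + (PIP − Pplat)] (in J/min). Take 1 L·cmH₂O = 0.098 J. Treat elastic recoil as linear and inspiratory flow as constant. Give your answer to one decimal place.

14.9

Per-breath work = Vt × [½(Pplat−PEEP) + (PIP−Pplat)] = 0.590 × [0.5×12.3 + 5.6] = 0.590 × 11.75 = 6.933 L·cmH2O.
Power = 22 × 6.933 = 152.53 L·cmH2O/min.
× 0.098 J/(L·cmH2O) → 14.948 J/min.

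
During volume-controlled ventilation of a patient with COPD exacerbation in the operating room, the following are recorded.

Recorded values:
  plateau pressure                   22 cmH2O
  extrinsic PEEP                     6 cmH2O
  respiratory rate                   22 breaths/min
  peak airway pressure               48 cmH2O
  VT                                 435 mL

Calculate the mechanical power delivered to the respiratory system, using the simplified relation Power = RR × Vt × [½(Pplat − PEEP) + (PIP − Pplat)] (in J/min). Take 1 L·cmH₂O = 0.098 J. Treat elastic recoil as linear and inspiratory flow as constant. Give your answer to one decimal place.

31.9

Per-breath work = Vt × [½(Pplat−PEEP) + (PIP−Pplat)] = 0.435 × [0.5×16.0 + 26.0] = 0.435 × 34.0 = 14.79 L·cmH2O.
Power = 22 × 14.79 = 325.38 L·cmH2O/min.
× 0.098 J/(L·cmH2O) → 31.887 J/min.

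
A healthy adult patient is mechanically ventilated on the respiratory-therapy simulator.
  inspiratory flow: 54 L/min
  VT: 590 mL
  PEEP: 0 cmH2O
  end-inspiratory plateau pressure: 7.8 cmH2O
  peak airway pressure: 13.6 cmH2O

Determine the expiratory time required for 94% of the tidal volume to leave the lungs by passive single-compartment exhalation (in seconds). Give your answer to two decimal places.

Flow: 54 L/min ÷ 60 = 0.9 L/s.
R = (PIP − Pplat)/V̇ = (13.6 − 7.8) / 0.9 = 5.8/0.9 = 6.444 cmH2O·s/L.
C = Vt/(Pplat − PEEP) = 590.0 / (7.8 − 0) = 590.0/7.8 = 75.641 mL/cmH2O.
τ = R × C = 6.444 × 0.07564 L/cmH2O = 0.4874 s.
t = −τ·ln(1 − 0.94) = −0.4874·ln(0.06) = 1.371 s.

1.37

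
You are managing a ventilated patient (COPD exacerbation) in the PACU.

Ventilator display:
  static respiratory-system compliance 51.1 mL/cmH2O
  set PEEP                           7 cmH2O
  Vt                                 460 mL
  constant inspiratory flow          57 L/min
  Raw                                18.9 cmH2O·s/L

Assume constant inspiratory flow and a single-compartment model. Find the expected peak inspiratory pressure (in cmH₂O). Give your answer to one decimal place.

34.0

Flow: 57 L/min ÷ 60 = 0.95 L/s.
Equation of motion (constant flow): PIP = Vt/C + R·V̇ + PEEP.
PIP = 460/51.1 + 18.9×0.95 + 7 = 9.002 + 17.955 + 7 = 33.957 cmH2O.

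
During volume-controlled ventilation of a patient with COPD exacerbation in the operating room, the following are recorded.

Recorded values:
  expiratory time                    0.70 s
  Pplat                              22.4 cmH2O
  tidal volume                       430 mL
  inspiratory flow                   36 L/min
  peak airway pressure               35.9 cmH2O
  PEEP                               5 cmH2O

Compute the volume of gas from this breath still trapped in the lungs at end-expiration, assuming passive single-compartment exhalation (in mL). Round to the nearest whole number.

Flow: 36 L/min ÷ 60 = 0.6 L/s.
R = (PIP − Pplat)/V̇ = (35.9 − 22.4) / 0.6 = 13.5/0.6 = 22.5 cmH2O·s/L.
C = Vt/(Pplat − PEEP) = 430.0 / (22.4 − 5) = 430.0/17.4 = 24.713 mL/cmH2O.
τ = R × C = 22.5 × 0.02471 L/cmH2O = 0.556 s.
Fraction remaining = e^(−Te/τ) = e^(−0.70/0.556) = 0.2839.
Trapped volume = 430.0 × 0.2839 = 122.08 mL.

122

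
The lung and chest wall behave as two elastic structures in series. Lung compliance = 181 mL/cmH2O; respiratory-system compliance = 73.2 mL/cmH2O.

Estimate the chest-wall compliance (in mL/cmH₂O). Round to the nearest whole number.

123

1/Ccw = 1/Crs − 1/CL.
1/Ccw = 1/73.2 − 1/181 = 0.008136.
Ccw = 122.91 mL/cmH2O.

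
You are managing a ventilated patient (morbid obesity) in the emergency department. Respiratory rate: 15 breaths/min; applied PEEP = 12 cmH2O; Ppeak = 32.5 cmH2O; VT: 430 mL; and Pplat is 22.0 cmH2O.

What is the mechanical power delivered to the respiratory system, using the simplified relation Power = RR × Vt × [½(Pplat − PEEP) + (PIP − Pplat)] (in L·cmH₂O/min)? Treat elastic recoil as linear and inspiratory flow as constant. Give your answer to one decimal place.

100.0

Per-breath work = Vt × [½(Pplat−PEEP) + (PIP−Pplat)] = 0.430 × [0.5×10.0 + 10.5] = 0.430 × 15.5 = 6.665 L·cmH2O.
Power = 15 × 6.665 = 99.975 L·cmH2O/min.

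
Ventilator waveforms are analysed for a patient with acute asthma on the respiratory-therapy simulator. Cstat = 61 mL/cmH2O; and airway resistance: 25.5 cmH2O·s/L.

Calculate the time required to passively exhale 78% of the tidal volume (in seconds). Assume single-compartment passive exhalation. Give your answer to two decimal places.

τ = R × C = 25.5 × 61 mL/cmH2O = 25.5 × 0.061 L/cmH2O = 1.556 s.
Exhaled fraction f = 1 − e^(−t/τ) → t = −τ·ln(1 − f) = −1.556·ln(0.22) = 2.356 s.

2.36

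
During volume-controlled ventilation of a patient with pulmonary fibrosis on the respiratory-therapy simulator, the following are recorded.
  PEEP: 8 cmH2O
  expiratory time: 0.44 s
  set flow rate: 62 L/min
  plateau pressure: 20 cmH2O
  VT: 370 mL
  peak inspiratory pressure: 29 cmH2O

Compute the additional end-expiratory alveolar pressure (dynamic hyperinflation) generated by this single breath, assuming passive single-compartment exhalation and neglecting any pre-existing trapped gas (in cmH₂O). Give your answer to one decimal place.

2.3

Flow: 62 L/min ÷ 60 = 1.0333 L/s.
R = (PIP − Pplat)/V̇ = (29 − 20) / 1.0333 = 9.0/1.0333 = 8.71 cmH2O·s/L.
C = Vt/(Pplat − PEEP) = 370.0 / (20 − 8) = 370.0/12.0 = 30.833 mL/cmH2O.
τ = R × C = 8.71 × 0.03083 L/cmH2O = 0.2685 s.
Fraction remaining = e^(−Te/τ) = e^(−0.44/0.2685) = 0.1942; trapped volume = 370.0 × 0.1942 = 71.854 mL.
Additional alveolar pressure from trapping ≈ V_trapped / C = 71.854 / 30.833 = 2.33 cmH2O.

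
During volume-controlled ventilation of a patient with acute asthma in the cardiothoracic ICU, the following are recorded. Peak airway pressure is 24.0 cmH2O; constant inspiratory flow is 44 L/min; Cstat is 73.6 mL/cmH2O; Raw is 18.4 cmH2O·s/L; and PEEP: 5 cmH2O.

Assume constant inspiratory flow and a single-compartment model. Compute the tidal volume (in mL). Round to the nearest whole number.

Flow: 44 L/min ÷ 60 = 0.7333 L/s.
Equation of motion (constant flow): PIP = Vt/C + R·V̇ + PEEP.
Vt/C = PIP − R·V̇ − PEEP = 24.0 − 13.493 − 5 = 5.507 cmH2O.
Vt = C × 5.507 = 73.6 × 5.507 = 405.32 mL.

405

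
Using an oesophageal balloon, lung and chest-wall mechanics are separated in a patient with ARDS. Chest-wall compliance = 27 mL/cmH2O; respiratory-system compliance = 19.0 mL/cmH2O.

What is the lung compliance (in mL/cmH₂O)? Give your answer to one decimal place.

64.1

1/CL = 1/Crs − 1/Ccw.
1/CL = 1/19.0 − 1/27 = 0.01559.
CL = 64.144 mL/cmH2O.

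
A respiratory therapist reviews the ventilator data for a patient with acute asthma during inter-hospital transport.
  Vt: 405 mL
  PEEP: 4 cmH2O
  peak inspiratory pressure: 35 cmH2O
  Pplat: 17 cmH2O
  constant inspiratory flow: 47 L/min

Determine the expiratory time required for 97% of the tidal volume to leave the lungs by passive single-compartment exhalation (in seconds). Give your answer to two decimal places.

2.51

Flow: 47 L/min ÷ 60 = 0.7833 L/s.
R = (PIP − Pplat)/V̇ = (35 − 17) / 0.7833 = 18.0/0.7833 = 22.98 cmH2O·s/L.
C = Vt/(Pplat − PEEP) = 405.0 / (17 − 4) = 405.0/13.0 = 31.154 mL/cmH2O.
τ = R × C = 22.98 × 0.03115 L/cmH2O = 0.7158 s.
t = −τ·ln(1 − 0.97) = −0.7158·ln(0.03) = 2.51 s.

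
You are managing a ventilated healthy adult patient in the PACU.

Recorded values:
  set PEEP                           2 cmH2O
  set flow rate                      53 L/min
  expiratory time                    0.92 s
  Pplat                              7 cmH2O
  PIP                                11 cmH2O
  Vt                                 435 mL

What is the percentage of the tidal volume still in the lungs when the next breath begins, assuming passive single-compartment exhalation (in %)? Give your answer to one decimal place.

Flow: 53 L/min ÷ 60 = 0.8833 L/s.
R = (PIP − Pplat)/V̇ = (11 − 7) / 0.8833 = 4.0/0.8833 = 4.528 cmH2O·s/L.
C = Vt/(Pplat − PEEP) = 435.0 / (7 − 2) = 435.0/5.0 = 87.0 mL/cmH2O.
τ = R × C = 4.528 × 0.087 L/cmH2O = 0.3939 s.
Fraction remaining at end-expiration = e^(−Te/τ) = e^(−0.92/0.3939) = 0.09675 → 9.675%.

9.7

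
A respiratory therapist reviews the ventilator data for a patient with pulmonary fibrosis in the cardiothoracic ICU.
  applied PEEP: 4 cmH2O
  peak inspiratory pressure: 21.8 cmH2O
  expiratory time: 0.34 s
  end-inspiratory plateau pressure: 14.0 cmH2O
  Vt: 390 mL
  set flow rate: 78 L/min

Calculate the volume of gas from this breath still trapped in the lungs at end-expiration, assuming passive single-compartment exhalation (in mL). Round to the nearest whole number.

Flow: 78 L/min ÷ 60 = 1.3 L/s.
R = (PIP − Pplat)/V̇ = (21.8 − 14.0) / 1.3 = 7.8/1.3 = 6.0 cmH2O·s/L.
C = Vt/(Pplat − PEEP) = 390.0 / (14.0 − 4) = 390.0/10.0 = 39.0 mL/cmH2O.
τ = R × C = 6.0 × 0.039 L/cmH2O = 0.234 s.
Fraction remaining = e^(−Te/τ) = e^(−0.34/0.234) = 0.2339.
Trapped volume = 390.0 × 0.2339 = 91.221 mL.

91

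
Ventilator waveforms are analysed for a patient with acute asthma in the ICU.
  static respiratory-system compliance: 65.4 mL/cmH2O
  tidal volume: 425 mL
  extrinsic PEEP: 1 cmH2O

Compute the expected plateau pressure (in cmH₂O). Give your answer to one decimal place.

7.5

Pplat = PEEP + Vt / Cstat = 1 + 425 / 65.4 = 1 + 6.498 = 7.498 cmH2O.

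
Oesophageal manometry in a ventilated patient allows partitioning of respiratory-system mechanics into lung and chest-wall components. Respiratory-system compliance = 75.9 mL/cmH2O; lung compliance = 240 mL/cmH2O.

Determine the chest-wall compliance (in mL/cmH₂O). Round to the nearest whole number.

111

1/Ccw = 1/Crs − 1/CL.
1/Ccw = 1/75.9 − 1/240 = 0.009009.
Ccw = 111.0 mL/cmH2O.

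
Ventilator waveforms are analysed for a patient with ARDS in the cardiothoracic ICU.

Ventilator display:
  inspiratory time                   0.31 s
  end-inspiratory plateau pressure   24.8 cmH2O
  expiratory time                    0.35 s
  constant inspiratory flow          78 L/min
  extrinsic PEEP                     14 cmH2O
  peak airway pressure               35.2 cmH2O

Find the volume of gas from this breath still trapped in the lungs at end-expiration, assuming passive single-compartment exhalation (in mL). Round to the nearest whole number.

125

Flow: 78 L/min ÷ 60 = 1.3 L/s.
Vt = flow × Ti = 1.3 L/s × 0.31 s × 1000 mL/L = 403.0 mL.
R = (PIP − Pplat)/V̇ = (35.2 − 24.8) / 1.3 = 10.4/1.3 = 8.0 cmH2O·s/L.
C = Vt/(Pplat − PEEP) = 403.0 / (24.8 − 14) = 403.0/10.8 = 37.315 mL/cmH2O.
τ = R × C = 8.0 × 0.03732 L/cmH2O = 0.2986 s.
Fraction remaining = e^(−Te/τ) = e^(−0.35/0.2986) = 0.3097.
Trapped volume = 403.0 × 0.3097 = 124.81 mL.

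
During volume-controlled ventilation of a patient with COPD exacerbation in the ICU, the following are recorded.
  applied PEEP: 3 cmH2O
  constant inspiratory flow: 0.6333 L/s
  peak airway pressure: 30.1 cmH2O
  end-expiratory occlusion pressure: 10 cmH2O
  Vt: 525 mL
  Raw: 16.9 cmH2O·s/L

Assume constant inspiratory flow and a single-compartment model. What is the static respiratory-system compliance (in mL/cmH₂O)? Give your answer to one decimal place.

Total PEEP = 10 cmH2O (set 3 + intrinsic 7); this is the baseline alveolar pressure.
Equation of motion (constant flow): PIP = Vt/C + R·V̇ + PEEP.
Vt/C = PIP − R·V̇ − PEEP = 30.1 − 16.9×0.6333 − 10 = 30.1 − 10.703 − 10 = 9.397 cmH2O.
C = Vt / 9.397 = 525 / 9.397 = 55.869 mL/cmH2O.

55.9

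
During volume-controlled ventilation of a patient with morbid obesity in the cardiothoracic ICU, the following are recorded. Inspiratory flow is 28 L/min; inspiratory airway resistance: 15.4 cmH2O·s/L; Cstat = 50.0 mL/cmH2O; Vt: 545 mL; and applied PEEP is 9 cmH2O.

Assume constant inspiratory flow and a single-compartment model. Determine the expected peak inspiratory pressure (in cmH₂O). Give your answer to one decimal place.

Flow: 28 L/min ÷ 60 = 0.4667 L/s.
Equation of motion (constant flow): PIP = Vt/C + R·V̇ + PEEP.
PIP = 545/50.0 + 15.4×0.4667 + 9 = 10.9 + 7.187 + 9 = 27.087 cmH2O.

27.1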